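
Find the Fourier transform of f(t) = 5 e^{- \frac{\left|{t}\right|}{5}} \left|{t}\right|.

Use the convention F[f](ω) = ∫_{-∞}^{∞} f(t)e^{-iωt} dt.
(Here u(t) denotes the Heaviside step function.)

F(ω) = \frac{250 \left(1 - 25 \omega^{2}\right)}{\left(25 \omega^{2} + 1\right)^{2}}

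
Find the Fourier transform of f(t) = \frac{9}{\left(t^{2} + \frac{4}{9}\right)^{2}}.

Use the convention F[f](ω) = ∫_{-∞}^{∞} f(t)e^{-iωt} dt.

F(ω) = \frac{81 \pi \left(2 \left|{\omega}\right| + 3\right) e^{- \frac{2 \left|{\omega}\right|}{3}}}{16}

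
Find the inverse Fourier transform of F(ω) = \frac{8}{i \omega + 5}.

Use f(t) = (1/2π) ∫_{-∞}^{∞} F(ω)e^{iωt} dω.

f(t) = 8 e^{- 5 t} u\left(t\right)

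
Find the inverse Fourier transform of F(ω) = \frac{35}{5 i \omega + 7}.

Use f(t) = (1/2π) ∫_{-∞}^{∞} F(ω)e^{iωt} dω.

f(t) = 7 e^{- \frac{7 t}{5}} u\left(t\right)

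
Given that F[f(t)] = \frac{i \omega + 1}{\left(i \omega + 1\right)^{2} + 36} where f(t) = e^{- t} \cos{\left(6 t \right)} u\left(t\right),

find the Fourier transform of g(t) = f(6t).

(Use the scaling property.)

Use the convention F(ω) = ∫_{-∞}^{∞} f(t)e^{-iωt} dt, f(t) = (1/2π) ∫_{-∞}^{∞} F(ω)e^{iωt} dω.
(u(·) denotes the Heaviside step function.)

F[g](ω) = \frac{i \omega + 6}{\left(i \omega + 6\right)^{2} + 1296}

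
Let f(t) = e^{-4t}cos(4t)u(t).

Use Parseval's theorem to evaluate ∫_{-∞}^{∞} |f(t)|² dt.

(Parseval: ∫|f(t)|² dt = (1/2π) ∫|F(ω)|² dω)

∫|f(t)|² dt = \frac{3}{32}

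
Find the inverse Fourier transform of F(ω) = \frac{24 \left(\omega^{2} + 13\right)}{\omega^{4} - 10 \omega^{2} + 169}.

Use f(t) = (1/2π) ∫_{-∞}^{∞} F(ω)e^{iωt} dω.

f(t) = 6 e^{- 2 \left|{t}\right|} \cos{\left(3 \left|{t}\right| \right)}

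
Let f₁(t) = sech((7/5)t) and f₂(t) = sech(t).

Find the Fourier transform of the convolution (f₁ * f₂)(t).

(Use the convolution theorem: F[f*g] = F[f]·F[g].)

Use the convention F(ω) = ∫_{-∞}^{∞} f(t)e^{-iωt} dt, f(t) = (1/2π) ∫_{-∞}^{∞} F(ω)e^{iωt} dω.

F[f₁*f₂](ω) = \frac{5 \pi^{2}}{7 \cosh{\left(\frac{5 \pi \omega}{14} \right)} \cosh{\left(\frac{\pi \omega}{2} \right)}}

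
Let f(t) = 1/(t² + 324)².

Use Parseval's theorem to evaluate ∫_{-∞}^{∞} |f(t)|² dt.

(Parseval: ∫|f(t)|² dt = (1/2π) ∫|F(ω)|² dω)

∫|f(t)|² dt = \frac{5 \pi}{9795520512}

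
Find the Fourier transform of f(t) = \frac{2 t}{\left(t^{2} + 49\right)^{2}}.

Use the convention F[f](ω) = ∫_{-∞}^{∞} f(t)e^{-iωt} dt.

F(ω) = - \frac{i \pi \omega e^{- 7 \left|{\omega}\right|}}{7}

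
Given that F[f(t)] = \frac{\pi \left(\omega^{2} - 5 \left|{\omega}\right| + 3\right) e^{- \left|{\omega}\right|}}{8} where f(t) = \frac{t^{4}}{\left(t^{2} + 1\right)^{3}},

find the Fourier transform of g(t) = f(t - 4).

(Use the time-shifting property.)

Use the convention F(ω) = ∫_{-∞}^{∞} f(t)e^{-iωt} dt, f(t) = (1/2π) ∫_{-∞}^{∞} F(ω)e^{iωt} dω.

F[g](ω) = \frac{\pi \left(\omega^{2} - 5 \left|{\omega}\right| + 3\right) e^{- 4 i \omega - \left|{\omega}\right|}}{8}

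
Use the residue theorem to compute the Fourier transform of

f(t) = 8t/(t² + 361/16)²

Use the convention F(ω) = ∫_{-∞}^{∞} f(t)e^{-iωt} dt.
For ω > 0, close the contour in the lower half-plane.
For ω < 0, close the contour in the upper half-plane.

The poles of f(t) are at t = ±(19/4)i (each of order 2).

Let g(z) = f(z)e^{-iωz}; for large |z| the factor e^{-iωz} decays in the lower half-plane when ω > 0 and in the upper half-plane when ω < 0.

Case ω > 0 (lower half-plane, clockwise contour ⇒ F(ω) = -2πi·ΣRes):
  Res_{z = - \frac{19 i}{4}} g(z) = \frac{8 \omega e^{- \frac{19 \omega}{4}}}{19} (pole of order 2)
  F(ω) = -2πi·ΣRes = - \frac{16 i \pi \omega e^{- \frac{19 \omega}{4}}}{19}

Case ω < 0 (upper half-plane, counterclockwise contour ⇒ F(ω) = +2πi·ΣRes):
  Res_{z = \frac{19 i}{4}} g(z) = - \frac{8 \omega e^{\frac{19 \omega}{4}}}{19} (pole of order 2)
  F(ω) = 2πi·ΣRes = - \frac{16 i \pi \omega e^{\frac{19 \omega}{4}}}{19}

Both cases combine into a single formula in |ω|:

F(ω) = - \frac{16 i \pi \omega e^{- \frac{19 \left|{\omega}\right|}{4}}}{19}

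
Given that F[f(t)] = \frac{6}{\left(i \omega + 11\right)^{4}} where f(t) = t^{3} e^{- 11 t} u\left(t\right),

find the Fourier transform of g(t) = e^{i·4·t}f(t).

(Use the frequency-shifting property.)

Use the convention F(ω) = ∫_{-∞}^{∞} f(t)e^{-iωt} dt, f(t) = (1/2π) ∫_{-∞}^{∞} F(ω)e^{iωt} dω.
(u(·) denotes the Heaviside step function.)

F[g](ω) = \frac{6}{\left(i \left(\omega - 4\right) + 11\right)^{4}}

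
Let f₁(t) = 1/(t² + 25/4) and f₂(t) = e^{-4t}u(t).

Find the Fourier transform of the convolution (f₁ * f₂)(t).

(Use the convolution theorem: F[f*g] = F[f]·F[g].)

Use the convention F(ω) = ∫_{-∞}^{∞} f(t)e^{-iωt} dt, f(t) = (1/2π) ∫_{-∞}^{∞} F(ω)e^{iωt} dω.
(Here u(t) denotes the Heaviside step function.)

F[f₁*f₂](ω) = \frac{2 \pi e^{- \frac{5 \left|{\omega}\right|}{2}}}{5 \left(i \omega + 4\right)}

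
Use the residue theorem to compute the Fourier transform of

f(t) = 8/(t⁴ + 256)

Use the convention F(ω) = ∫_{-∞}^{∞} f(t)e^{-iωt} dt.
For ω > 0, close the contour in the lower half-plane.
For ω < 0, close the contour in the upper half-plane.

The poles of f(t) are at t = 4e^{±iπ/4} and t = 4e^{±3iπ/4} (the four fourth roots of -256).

Let g(z) = f(z)e^{-iωz}; for large |z| the factor e^{-iωz} decays in the lower half-plane when ω > 0 and in the upper half-plane when ω < 0.

Case ω > 0 (lower half-plane, clockwise contour ⇒ F(ω) = -2πi·ΣRes):
  Res_{z = - 2 \sqrt{2} - 2 \sqrt{2} i} g(z) = \frac{\sqrt{2} i \left(1 - i\right) e^{2 \sqrt{2} \omega \left(-1 + i\right)}}{64}
  Res_{z = 2 \sqrt{2} - 2 \sqrt{2} i} g(z) = \frac{\sqrt{2} i \left(1 + i\right) e^{- 2 \sqrt{2} \omega \left(1 + i\right)}}{64}
  F(ω) = -2πi·ΣRes = \frac{\sqrt{2} \pi \left(1 - i\right) \left(e^{4 \sqrt{2} i \omega} + i\right) e^{- 2 \sqrt{2} \omega \left(1 + i\right)}}{32} = \frac{\pi e^{- 2 \sqrt{2} \omega} \sin{\left(2 \sqrt{2} \omega + \frac{\pi}{4} \right)}}{8}

Case ω < 0 (upper half-plane, counterclockwise contour ⇒ F(ω) = +2πi·ΣRes):
  Res_{z = 2 \sqrt{2} + 2 \sqrt{2} i} g(z) = \frac{\sqrt{2} i \left(-1 + i\right) e^{2 \sqrt{2} \omega \left(1 - i\right)}}{64}
  Res_{z = - 2 \sqrt{2} + 2 \sqrt{2} i} g(z) = \frac{\sqrt{2} \left(1 - i\right) e^{2 \sqrt{2} \omega \left(1 + i\right)}}{64}
  F(ω) = 2πi·ΣRes = - \frac{\sqrt{2} i \pi \left(i \left(1 - i\right) e^{2 \sqrt{2} \omega \left(1 - i\right)} - \left(1 - i\right) e^{2 \sqrt{2} \omega \left(1 + i\right)}\right)}{32} = \frac{\pi e^{2 \sqrt{2} \omega} \cos{\left(2 \sqrt{2} \omega + \frac{\pi}{4} \right)}}{8}

Both cases combine into a single formula in |ω|:

F(ω) = \frac{\pi e^{- 2 \sqrt{2} \left|{\omega}\right|} \sin{\left(2 \sqrt{2} \left|{\omega}\right| + \frac{\pi}{4} \right)}}{8}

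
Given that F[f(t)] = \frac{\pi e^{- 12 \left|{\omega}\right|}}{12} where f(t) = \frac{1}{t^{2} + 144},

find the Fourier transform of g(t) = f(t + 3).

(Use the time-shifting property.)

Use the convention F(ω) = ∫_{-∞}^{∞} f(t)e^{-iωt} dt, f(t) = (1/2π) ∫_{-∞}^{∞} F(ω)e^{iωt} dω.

F[g](ω) = \frac{\pi e^{3 i \omega - 12 \left|{\omega}\right|}}{12}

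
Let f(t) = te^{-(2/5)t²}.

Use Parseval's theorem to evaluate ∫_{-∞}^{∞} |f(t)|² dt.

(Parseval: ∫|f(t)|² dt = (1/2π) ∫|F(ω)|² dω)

∫|f(t)|² dt = \frac{5 \sqrt{5} \sqrt{\pi}}{16}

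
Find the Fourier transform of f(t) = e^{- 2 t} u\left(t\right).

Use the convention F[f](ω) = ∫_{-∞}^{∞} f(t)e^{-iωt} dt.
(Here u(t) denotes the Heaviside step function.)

F(ω) = \frac{1}{i \omega + 2}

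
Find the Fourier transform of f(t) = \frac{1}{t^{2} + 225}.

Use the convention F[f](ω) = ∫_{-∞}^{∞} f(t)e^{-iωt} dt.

F(ω) = \frac{\pi e^{- 15 \left|{\omega}\right|}}{15}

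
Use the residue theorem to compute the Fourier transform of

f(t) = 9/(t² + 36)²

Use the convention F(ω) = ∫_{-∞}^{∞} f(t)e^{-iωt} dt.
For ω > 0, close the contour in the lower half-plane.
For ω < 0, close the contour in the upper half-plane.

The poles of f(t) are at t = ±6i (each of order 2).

Let g(z) = f(z)e^{-iωz}; for large |z| the factor e^{-iωz} decays in the lower half-plane when ω > 0 and in the upper half-plane when ω < 0.

Case ω > 0 (lower half-plane, clockwise contour ⇒ F(ω) = -2πi·ΣRes):
  Res_{z = - 6 i} g(z) = \frac{i \left(6 \omega + 1\right) e^{- 6 \omega}}{96} (pole of order 2)
  F(ω) = -2πi·ΣRes = \frac{\pi \left(6 \omega + 1\right) e^{- 6 \omega}}{48}

Case ω < 0 (upper half-plane, counterclockwise contour ⇒ F(ω) = +2πi·ΣRes):
  Res_{z = 6 i} g(z) = \frac{i \left(6 \omega - 1\right) e^{6 \omega}}{96} (pole of order 2)
  F(ω) = 2πi·ΣRes = \frac{\pi \left(1 - 6 \omega\right) e^{6 \omega}}{48}

Both cases combine into a single formula in |ω|:

F(ω) = \frac{\pi \left(6 \left|{\omega}\right| + 1\right) e^{- 6 \left|{\omega}\right|}}{48}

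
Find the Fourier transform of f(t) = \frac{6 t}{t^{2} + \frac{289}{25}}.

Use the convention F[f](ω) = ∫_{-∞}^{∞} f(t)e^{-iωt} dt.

F(ω) = - 6 i \pi e^{- \frac{17 \left|{\omega}\right|}{5}} \operatorname{sign}{\left(\omega \right)}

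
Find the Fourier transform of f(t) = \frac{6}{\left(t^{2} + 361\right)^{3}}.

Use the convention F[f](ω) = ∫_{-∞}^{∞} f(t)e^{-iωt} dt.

F(ω) = \frac{3 \pi \left(361 \omega^{2} + 57 \left|{\omega}\right| + 3\right) e^{- 19 \left|{\omega}\right|}}{9904396}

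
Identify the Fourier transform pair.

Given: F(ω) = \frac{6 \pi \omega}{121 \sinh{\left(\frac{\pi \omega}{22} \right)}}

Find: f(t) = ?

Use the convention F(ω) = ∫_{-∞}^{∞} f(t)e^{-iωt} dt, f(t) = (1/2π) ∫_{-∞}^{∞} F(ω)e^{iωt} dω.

f(t) = \frac{6}{\cosh^{2}{\left(11 t \right)}}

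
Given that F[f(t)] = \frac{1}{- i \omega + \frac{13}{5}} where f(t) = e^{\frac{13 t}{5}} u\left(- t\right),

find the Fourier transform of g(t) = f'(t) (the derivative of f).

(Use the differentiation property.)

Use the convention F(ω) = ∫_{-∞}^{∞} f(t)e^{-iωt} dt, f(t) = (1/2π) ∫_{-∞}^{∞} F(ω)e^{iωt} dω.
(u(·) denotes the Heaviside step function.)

F[g](ω) = - \frac{5 \omega}{5 \omega + 13 i}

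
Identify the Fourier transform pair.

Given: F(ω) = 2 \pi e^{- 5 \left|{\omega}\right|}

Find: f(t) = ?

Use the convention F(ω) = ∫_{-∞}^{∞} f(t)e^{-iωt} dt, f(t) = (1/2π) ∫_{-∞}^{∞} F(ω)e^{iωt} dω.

f(t) = \frac{10}{t^{2} + 25}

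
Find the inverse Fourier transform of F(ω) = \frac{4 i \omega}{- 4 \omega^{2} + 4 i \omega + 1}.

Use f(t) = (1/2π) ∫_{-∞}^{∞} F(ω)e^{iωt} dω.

f(t) = \left(1 - \frac{t}{2}\right) e^{- \frac{t}{2}} u\left(t\right)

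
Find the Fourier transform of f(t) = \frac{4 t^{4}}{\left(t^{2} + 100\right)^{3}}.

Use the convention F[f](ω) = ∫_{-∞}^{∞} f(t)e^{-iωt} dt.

F(ω) = \frac{\pi \left(100 \omega^{2} - 50 \left|{\omega}\right| + 3\right) e^{- 10 \left|{\omega}\right|}}{20}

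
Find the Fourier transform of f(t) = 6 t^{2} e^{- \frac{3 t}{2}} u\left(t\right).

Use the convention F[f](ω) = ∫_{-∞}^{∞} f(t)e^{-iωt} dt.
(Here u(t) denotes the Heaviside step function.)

F(ω) = \frac{96}{\left(2 i \omega + 3\right)^{3}}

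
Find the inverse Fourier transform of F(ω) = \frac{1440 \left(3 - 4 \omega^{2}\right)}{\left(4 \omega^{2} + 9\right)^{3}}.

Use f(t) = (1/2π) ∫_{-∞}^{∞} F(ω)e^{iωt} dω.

f(t) = 5 t^{2} e^{- \frac{3 \left|{t}\right|}{2}}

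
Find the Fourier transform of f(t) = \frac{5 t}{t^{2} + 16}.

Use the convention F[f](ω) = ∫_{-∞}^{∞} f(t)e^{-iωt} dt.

F(ω) = - 5 i \pi e^{- 4 \left|{\omega}\right|} \operatorname{sign}{\left(\omega \right)}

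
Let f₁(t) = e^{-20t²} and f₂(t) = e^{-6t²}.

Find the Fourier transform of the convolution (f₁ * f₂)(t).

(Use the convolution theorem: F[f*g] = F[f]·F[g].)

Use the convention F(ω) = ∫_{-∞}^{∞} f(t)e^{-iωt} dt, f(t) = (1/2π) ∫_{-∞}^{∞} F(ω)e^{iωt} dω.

F[f₁*f₂](ω) = \frac{\sqrt{30} \pi e^{- \frac{13 \omega^{2}}{240}}}{60}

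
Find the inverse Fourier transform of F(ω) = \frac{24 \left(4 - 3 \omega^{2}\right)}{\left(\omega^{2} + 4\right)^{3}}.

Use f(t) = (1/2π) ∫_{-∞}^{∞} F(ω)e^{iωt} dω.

f(t) = 3 t^{2} e^{- 2 \left|{t}\right|}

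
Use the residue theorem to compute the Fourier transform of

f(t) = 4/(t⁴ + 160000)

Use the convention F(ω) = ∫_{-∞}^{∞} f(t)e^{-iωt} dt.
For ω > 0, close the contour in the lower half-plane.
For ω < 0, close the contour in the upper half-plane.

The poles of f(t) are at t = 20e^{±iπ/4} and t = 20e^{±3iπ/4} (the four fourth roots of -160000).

Let g(z) = f(z)e^{-iωz}; for large |z| the factor e^{-iωz} decays in the lower half-plane when ω > 0 and in the upper half-plane when ω < 0.

Case ω > 0 (lower half-plane, clockwise contour ⇒ F(ω) = -2πi·ΣRes):
  Res_{z = - 10 \sqrt{2} - 10 \sqrt{2} i} g(z) = \frac{\sqrt{2} i \left(1 - i\right) e^{10 \sqrt{2} \omega \left(-1 + i\right)}}{16000}
  Res_{z = 10 \sqrt{2} - 10 \sqrt{2} i} g(z) = \frac{\sqrt{2} i \left(1 + i\right) e^{- 10 \sqrt{2} \omega \left(1 + i\right)}}{16000}
  F(ω) = -2πi·ΣRes = \frac{\sqrt{2} \pi \left(1 - i\right) \left(e^{20 \sqrt{2} i \omega} + i\right) e^{- 10 \sqrt{2} \omega \left(1 + i\right)}}{8000} = \frac{\pi e^{- 10 \sqrt{2} \omega} \sin{\left(10 \sqrt{2} \omega + \frac{\pi}{4} \right)}}{2000}

Case ω < 0 (upper half-plane, counterclockwise contour ⇒ F(ω) = +2πi·ΣRes):
  Res_{z = 10 \sqrt{2} + 10 \sqrt{2} i} g(z) = \frac{\sqrt{2} i \left(-1 + i\right) e^{10 \sqrt{2} \omega \left(1 - i\right)}}{16000}
  Res_{z = - 10 \sqrt{2} + 10 \sqrt{2} i} g(z) = \frac{\sqrt{2} \left(1 - i\right) e^{10 \sqrt{2} \omega \left(1 + i\right)}}{16000}
  F(ω) = 2πi·ΣRes = - \frac{\sqrt{2} i \pi \left(i \left(1 - i\right) e^{10 \sqrt{2} \omega \left(1 - i\right)} - \left(1 - i\right) e^{10 \sqrt{2} \omega \left(1 + i\right)}\right)}{8000} = \frac{\pi e^{10 \sqrt{2} \omega} \cos{\left(10 \sqrt{2} \omega + \frac{\pi}{4} \right)}}{2000}

Both cases combine into a single formula in |ω|:

F(ω) = \frac{\pi e^{- 10 \sqrt{2} \left|{\omega}\right|} \sin{\left(10 \sqrt{2} \left|{\omega}\right| + \frac{\pi}{4} \right)}}{2000}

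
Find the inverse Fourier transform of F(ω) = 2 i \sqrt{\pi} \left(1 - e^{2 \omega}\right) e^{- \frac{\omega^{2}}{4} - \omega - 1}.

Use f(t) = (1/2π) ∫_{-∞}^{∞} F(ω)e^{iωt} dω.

f(t) = 4 e^{- t^{2}} \sin{\left(2 t \right)}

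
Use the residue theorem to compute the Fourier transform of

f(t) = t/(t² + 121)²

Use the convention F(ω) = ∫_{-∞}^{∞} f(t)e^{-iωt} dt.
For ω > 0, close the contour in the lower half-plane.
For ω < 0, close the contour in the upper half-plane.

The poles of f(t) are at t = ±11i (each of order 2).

Let g(z) = f(z)e^{-iωz}; for large |z| the factor e^{-iωz} decays in the lower half-plane when ω > 0 and in the upper half-plane when ω < 0.

Case ω > 0 (lower half-plane, clockwise contour ⇒ F(ω) = -2πi·ΣRes):
  Res_{z = - 11 i} g(z) = \frac{\omega e^{- 11 \omega}}{44} (pole of order 2)
  F(ω) = -2πi·ΣRes = - \frac{i \pi \omega e^{- 11 \omega}}{22}

Case ω < 0 (upper half-plane, counterclockwise contour ⇒ F(ω) = +2πi·ΣRes):
  Res_{z = 11 i} g(z) = - \frac{\omega e^{11 \omega}}{44} (pole of order 2)
  F(ω) = 2πi·ΣRes = - \frac{i \pi \omega e^{11 \omega}}{22}

Both cases combine into a single formula in |ω|:

F(ω) = - \frac{i \pi \omega e^{- 11 \left|{\omega}\right|}}{22}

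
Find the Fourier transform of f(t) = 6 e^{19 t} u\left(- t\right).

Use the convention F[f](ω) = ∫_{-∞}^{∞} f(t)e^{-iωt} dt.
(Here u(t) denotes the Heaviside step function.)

F(ω) = - \frac{6}{i \omega - 19}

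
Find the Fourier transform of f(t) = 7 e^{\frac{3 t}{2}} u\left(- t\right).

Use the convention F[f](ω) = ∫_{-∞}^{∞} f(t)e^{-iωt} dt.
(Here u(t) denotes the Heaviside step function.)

F(ω) = - \frac{14}{2 i \omega - 3}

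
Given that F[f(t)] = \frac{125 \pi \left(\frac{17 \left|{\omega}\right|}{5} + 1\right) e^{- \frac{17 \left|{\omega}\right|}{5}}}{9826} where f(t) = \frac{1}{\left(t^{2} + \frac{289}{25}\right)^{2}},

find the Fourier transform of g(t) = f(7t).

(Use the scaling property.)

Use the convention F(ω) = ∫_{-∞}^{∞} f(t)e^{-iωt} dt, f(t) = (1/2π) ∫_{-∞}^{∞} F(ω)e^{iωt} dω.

F[g](ω) = \frac{25 \pi \left(17 \left|{\omega}\right| + 35\right) e^{- \frac{17 \left|{\omega}\right|}{35}}}{481474}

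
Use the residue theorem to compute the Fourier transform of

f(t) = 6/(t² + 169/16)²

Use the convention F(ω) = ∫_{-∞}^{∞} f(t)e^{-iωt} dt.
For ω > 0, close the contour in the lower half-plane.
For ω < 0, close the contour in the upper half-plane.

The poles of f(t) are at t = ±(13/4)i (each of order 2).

Let g(z) = f(z)e^{-iωz}; for large |z| the factor e^{-iωz} decays in the lower half-plane when ω > 0 and in the upper half-plane when ω < 0.

Case ω > 0 (lower half-plane, clockwise contour ⇒ F(ω) = -2πi·ΣRes):
  Res_{z = - \frac{13 i}{4}} g(z) = \frac{24 i \left(13 \omega + 4\right) e^{- \frac{13 \omega}{4}}}{2197} (pole of order 2)
  F(ω) = -2πi·ΣRes = \frac{48 \pi \left(13 \omega + 4\right) e^{- \frac{13 \omega}{4}}}{2197}

Case ω < 0 (upper half-plane, counterclockwise contour ⇒ F(ω) = +2πi·ΣRes):
  Res_{z = \frac{13 i}{4}} g(z) = \frac{24 i \left(13 \omega - 4\right) e^{\frac{13 \omega}{4}}}{2197} (pole of order 2)
  F(ω) = 2πi·ΣRes = \frac{48 \pi \left(4 - 13 \omega\right) e^{\frac{13 \omega}{4}}}{2197}

Both cases combine into a single formula in |ω|:

F(ω) = \frac{48 \pi \left(13 \left|{\omega}\right| + 4\right) e^{- \frac{13 \left|{\omega}\right|}{4}}}{2197}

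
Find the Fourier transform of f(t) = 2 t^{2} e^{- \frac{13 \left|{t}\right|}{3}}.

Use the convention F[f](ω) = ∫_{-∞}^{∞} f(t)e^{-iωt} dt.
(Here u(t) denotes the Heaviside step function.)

F(ω) = \frac{2808 \left(169 - 27 \omega^{2}\right)}{\left(9 \omega^{2} + 169\right)^{3}}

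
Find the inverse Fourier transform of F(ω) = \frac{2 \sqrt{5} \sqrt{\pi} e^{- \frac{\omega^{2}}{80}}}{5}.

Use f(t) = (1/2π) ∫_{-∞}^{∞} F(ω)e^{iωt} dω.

f(t) = 4 e^{- 20 t^{2}}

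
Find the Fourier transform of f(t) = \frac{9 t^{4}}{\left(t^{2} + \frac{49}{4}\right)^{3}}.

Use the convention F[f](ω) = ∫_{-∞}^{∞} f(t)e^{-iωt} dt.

F(ω) = \frac{9 \pi \left(49 \omega^{2} - 70 \left|{\omega}\right| + 12\right) e^{- \frac{7 \left|{\omega}\right|}{2}}}{112}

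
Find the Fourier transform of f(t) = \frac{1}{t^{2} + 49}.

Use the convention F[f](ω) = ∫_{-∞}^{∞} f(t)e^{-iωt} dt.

F(ω) = \frac{\pi e^{- 7 \left|{\omega}\right|}}{7}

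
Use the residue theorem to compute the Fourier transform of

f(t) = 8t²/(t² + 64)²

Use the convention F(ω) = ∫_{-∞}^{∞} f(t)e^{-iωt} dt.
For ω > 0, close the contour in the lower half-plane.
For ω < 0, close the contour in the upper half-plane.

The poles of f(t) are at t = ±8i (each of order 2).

Let g(z) = f(z)e^{-iωz}; for large |z| the factor e^{-iωz} decays in the lower half-plane when ω > 0 and in the upper half-plane when ω < 0.

Case ω > 0 (lower half-plane, clockwise contour ⇒ F(ω) = -2πi·ΣRes):
  Res_{z = - 8 i} g(z) = \frac{i \left(1 - 8 \omega\right) e^{- 8 \omega}}{4} (pole of order 2)
  F(ω) = -2πi·ΣRes = \frac{\pi \left(1 - 8 \omega\right) e^{- 8 \omega}}{2}

Case ω < 0 (upper half-plane, counterclockwise contour ⇒ F(ω) = +2πi·ΣRes):
  Res_{z = 8 i} g(z) = \frac{i \left(- 8 \omega - 1\right) e^{8 \omega}}{4} (pole of order 2)
  F(ω) = 2πi·ΣRes = \frac{\pi \left(8 \omega + 1\right) e^{8 \omega}}{2}

Both cases combine into a single formula in |ω|:

F(ω) = \frac{\pi \left(1 - 8 \left|{\omega}\right|\right) e^{- 8 \left|{\omega}\right|}}{2}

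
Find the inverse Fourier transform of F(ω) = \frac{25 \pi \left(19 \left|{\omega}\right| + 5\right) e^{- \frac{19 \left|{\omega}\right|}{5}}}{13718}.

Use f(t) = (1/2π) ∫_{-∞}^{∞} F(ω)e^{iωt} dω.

f(t) = \frac{1}{\left(t^{2} + \frac{361}{25}\right)^{2}}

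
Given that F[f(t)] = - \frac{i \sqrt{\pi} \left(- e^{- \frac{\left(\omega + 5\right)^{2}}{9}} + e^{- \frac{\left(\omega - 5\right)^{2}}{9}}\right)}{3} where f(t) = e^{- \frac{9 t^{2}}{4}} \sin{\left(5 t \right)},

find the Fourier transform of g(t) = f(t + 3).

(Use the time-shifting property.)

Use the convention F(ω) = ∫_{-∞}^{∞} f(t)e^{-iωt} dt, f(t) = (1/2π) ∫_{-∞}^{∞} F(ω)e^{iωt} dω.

F[g](ω) = \frac{i \sqrt{\pi} \left(1 - e^{\frac{20 \omega}{9}}\right) e^{- \frac{\omega^{2}}{9} - \frac{10 \omega}{9} + 3 i \omega - \frac{25}{9}}}{3}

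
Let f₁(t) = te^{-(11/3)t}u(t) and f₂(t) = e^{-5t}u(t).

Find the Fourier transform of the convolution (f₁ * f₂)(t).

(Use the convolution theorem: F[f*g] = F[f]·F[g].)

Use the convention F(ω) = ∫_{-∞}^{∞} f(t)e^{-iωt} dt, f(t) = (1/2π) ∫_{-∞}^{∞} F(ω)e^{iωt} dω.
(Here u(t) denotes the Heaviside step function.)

F[f₁*f₂](ω) = \frac{9}{\left(i \omega + 5\right) \left(3 i \omega + 11\right)^{2}}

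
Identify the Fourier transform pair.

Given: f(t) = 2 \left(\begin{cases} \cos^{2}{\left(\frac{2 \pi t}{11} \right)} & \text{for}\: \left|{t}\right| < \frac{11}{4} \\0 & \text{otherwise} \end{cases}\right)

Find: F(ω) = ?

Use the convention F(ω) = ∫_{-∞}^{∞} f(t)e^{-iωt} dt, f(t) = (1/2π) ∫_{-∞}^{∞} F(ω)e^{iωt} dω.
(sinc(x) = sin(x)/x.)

F(ω) = - \frac{88 \pi^{2} \operatorname{sinc}{\left(\frac{11 \omega}{4} \right)}}{121 \omega^{2} - 16 \pi^{2}}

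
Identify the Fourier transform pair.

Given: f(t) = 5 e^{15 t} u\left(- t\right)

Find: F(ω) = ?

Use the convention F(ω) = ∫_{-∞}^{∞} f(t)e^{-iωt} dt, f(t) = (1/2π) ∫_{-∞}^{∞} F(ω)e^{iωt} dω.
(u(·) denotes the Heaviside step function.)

F(ω) = - \frac{5}{i \omega - 15}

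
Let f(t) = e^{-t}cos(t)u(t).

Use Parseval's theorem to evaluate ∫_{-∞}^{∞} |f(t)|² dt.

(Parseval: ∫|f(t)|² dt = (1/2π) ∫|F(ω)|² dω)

∫|f(t)|² dt = \frac{3}{8}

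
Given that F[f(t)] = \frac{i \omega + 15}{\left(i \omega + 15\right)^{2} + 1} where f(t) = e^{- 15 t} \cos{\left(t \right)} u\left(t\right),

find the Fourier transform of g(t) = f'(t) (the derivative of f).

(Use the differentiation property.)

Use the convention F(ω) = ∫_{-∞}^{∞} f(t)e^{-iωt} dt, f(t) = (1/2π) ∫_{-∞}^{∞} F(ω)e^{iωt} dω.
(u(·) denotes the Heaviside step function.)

F[g](ω) = \frac{i \omega \left(i \omega + 15\right)}{\left(i \omega + 15\right)^{2} + 1}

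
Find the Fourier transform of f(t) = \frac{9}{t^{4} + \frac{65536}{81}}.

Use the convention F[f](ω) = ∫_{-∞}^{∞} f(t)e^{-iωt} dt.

F(ω) = \frac{243 \pi e^{- \frac{8 \sqrt{2} \left|{\omega}\right|}{3}} \sin{\left(\frac{8 \sqrt{2} \left|{\omega}\right|}{3} + \frac{\pi}{4} \right)}}{4096}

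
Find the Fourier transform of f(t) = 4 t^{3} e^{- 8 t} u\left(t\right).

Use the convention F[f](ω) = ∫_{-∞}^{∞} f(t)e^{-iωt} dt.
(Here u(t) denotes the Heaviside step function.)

F(ω) = \frac{24}{\left(i \omega + 8\right)^{4}}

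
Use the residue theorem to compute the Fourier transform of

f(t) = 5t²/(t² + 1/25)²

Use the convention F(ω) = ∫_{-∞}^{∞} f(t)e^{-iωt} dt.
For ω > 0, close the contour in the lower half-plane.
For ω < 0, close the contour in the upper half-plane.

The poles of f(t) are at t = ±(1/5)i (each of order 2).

Let g(z) = f(z)e^{-iωz}; for large |z| the factor e^{-iωz} decays in the lower half-plane when ω > 0 and in the upper half-plane when ω < 0.

Case ω > 0 (lower half-plane, clockwise contour ⇒ F(ω) = -2πi·ΣRes):
  Res_{z = - \frac{i}{5}} g(z) = \frac{5 i \left(5 - \omega\right) e^{- \frac{\omega}{5}}}{4} (pole of order 2)
  F(ω) = -2πi·ΣRes = \frac{5 \pi \left(5 - \omega\right) e^{- \frac{\omega}{5}}}{2}

Case ω < 0 (upper half-plane, counterclockwise contour ⇒ F(ω) = +2πi·ΣRes):
  Res_{z = \frac{i}{5}} g(z) = \frac{5 i \left(- \omega - 5\right) e^{\frac{\omega}{5}}}{4} (pole of order 2)
  F(ω) = 2πi·ΣRes = \frac{5 \pi \left(\omega + 5\right) e^{\frac{\omega}{5}}}{2}

Both cases combine into a single formula in |ω|:

F(ω) = \frac{5 \pi \left(5 - \left|{\omega}\right|\right) e^{- \frac{\left|{\omega}\right|}{5}}}{2}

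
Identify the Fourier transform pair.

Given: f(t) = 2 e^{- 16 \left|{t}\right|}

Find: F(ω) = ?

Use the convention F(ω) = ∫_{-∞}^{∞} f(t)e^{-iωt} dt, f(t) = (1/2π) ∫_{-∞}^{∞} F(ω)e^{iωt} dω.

F(ω) = \frac{64}{\omega^{2} + 256}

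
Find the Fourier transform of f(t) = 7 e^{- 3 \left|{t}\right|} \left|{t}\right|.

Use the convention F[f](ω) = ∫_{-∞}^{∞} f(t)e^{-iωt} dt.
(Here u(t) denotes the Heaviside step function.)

F(ω) = \frac{14 \left(9 - \omega^{2}\right)}{\left(\omega^{2} + 9\right)^{2}}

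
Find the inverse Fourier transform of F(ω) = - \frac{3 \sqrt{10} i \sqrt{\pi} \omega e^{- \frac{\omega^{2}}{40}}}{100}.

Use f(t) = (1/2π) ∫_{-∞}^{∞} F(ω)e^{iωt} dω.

f(t) = 6 t e^{- 10 t^{2}}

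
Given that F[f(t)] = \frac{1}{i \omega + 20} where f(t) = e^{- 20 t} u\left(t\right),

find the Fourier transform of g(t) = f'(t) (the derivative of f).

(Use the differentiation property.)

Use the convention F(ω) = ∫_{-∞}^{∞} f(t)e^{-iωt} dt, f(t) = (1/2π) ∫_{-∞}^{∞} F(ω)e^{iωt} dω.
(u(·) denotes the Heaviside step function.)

F[g](ω) = \frac{\omega}{\omega - 20 i}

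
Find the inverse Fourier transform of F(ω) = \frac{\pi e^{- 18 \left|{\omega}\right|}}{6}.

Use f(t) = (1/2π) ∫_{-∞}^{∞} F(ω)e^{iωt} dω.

f(t) = \frac{3}{t^{2} + 324}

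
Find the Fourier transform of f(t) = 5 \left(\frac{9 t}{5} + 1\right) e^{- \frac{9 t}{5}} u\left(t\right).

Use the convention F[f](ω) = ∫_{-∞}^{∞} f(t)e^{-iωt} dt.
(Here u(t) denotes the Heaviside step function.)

F(ω) = \frac{25 \left(- 5 i \omega - 18\right)}{25 \omega^{2} - 90 i \omega - 81}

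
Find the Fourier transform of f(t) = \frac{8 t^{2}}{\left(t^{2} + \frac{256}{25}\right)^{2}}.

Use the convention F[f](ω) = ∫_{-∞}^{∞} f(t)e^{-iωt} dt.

F(ω) = \frac{\pi \left(5 - 16 \left|{\omega}\right|\right) e^{- \frac{16 \left|{\omega}\right|}{5}}}{4}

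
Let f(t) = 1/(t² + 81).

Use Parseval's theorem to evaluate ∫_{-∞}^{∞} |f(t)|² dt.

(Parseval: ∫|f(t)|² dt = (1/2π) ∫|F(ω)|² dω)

∫|f(t)|² dt = \frac{\pi}{1458}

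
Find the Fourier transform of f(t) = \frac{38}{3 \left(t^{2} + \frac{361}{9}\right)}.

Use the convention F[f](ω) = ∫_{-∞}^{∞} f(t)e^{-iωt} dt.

F(ω) = 2 \pi e^{- \frac{19 \left|{\omega}\right|}{3}}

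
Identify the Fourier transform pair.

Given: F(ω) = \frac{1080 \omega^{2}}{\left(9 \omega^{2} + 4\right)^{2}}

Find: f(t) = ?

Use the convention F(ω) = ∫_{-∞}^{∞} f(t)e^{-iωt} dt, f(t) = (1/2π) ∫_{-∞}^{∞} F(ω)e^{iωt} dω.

f(t) = 5 \left(1 - \frac{2 \left|{t}\right|}{3}\right) e^{- \frac{2 \left|{t}\right|}{3}}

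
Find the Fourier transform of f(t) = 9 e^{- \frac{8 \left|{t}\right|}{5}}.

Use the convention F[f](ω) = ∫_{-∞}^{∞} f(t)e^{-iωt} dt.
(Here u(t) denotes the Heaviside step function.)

F(ω) = \frac{720}{25 \omega^{2} + 64}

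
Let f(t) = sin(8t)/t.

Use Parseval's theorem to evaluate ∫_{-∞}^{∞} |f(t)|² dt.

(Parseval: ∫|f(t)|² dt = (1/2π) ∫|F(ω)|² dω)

∫|f(t)|² dt = 8 \pi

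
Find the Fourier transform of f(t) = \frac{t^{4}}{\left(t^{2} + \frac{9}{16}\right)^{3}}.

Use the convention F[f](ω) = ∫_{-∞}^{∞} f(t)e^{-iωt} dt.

F(ω) = \frac{\pi \left(3 \omega^{2} - 20 \left|{\omega}\right| + 16\right) e^{- \frac{3 \left|{\omega}\right|}{4}}}{32}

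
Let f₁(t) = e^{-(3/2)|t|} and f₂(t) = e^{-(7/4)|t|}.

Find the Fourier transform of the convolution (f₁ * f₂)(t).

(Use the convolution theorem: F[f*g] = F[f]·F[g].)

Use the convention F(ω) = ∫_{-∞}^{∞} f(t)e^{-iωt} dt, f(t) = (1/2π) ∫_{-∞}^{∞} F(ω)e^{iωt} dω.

F[f₁*f₂](ω) = \frac{672}{64 \omega^{4} + 340 \omega^{2} + 441}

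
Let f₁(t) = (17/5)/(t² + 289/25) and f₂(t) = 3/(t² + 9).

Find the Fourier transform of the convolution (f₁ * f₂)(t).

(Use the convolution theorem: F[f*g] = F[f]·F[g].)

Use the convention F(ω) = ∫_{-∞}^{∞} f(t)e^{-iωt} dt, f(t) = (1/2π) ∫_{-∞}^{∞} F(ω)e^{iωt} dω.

F[f₁*f₂](ω) = \pi^{2} e^{- \frac{32 \left|{\omega}\right|}{5}}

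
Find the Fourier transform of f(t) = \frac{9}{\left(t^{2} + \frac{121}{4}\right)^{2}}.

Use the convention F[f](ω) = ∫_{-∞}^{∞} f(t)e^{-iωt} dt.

F(ω) = \frac{18 \pi \left(11 \left|{\omega}\right| + 2\right) e^{- \frac{11 \left|{\omega}\right|}{2}}}{1331}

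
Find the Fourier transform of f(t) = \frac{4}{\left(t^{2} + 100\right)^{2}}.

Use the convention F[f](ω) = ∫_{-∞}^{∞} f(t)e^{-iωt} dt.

F(ω) = \frac{\pi \left(10 \left|{\omega}\right| + 1\right) e^{- 10 \left|{\omega}\right|}}{500}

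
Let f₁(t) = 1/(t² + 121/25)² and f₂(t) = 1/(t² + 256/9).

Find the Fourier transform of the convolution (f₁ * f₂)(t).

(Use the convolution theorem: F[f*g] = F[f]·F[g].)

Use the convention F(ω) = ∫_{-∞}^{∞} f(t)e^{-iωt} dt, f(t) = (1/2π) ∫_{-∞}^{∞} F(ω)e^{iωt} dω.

F[f₁*f₂](ω) = \frac{75 \pi^{2} \left(11 \left|{\omega}\right| + 5\right) e^{- \frac{113 \left|{\omega}\right|}{15}}}{42592}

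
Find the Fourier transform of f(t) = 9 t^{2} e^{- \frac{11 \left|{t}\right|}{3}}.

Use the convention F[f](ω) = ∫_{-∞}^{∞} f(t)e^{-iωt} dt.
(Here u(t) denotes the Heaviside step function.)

F(ω) = \frac{10692 \left(121 - 27 \omega^{2}\right)}{\left(9 \omega^{2} + 121\right)^{3}}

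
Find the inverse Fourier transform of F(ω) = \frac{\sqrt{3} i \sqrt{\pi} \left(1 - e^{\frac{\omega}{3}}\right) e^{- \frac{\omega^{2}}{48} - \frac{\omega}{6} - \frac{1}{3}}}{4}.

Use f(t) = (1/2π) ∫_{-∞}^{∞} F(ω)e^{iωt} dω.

f(t) = 3 e^{- 12 t^{2}} \sin{\left(4 t \right)}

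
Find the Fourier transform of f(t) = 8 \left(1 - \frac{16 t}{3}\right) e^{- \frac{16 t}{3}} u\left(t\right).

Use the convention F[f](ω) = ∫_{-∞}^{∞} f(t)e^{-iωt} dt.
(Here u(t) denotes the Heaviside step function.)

F(ω) = \frac{72 i \omega}{- 9 \omega^{2} + 96 i \omega + 256}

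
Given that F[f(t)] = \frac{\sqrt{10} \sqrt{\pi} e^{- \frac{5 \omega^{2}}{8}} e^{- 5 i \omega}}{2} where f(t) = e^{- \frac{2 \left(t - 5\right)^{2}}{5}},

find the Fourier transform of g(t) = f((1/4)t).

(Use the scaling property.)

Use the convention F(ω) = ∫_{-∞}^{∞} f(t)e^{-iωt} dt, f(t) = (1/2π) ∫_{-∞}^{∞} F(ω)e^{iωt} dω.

F[g](ω) = 2 \sqrt{10} \sqrt{\pi} e^{- 10 \omega \left(\omega + 2 i\right)}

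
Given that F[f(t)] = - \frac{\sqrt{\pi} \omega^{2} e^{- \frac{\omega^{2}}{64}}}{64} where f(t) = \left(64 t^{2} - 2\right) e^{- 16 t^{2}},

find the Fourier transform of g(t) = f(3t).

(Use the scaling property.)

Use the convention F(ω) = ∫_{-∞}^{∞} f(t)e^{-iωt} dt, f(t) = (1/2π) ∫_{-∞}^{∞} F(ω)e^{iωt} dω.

F[g](ω) = - \frac{\sqrt{\pi} \omega^{2} e^{- \frac{\omega^{2}}{576}}}{1728}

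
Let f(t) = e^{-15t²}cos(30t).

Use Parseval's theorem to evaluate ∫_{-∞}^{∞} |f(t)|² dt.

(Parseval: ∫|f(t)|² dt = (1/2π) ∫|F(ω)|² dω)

∫|f(t)|² dt = \frac{\sqrt{30} \sqrt{\pi} \left(1 + e^{30}\right)}{60 e^{30}}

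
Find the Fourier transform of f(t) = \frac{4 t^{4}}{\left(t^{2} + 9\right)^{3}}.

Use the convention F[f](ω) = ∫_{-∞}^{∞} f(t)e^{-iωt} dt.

F(ω) = \frac{\pi \left(3 \omega^{2} - 5 \left|{\omega}\right| + 1\right) e^{- 3 \left|{\omega}\right|}}{2}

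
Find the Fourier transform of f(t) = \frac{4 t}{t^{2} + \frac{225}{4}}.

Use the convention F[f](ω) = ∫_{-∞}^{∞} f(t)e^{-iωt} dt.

F(ω) = - 4 i \pi e^{- \frac{15 \left|{\omega}\right|}{2}} \operatorname{sign}{\left(\omega \right)}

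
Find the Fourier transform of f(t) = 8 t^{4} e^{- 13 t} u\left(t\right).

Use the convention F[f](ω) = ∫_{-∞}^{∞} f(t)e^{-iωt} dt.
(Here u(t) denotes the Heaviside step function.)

F(ω) = \frac{192}{\left(i \omega + 13\right)^{5}}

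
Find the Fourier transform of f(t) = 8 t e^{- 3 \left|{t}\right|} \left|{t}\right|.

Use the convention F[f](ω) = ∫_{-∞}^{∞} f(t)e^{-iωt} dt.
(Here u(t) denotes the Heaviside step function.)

F(ω) = \frac{32 i \omega \left(\omega^{2} - 27\right)}{\left(\omega^{2} + 9\right)^{3}}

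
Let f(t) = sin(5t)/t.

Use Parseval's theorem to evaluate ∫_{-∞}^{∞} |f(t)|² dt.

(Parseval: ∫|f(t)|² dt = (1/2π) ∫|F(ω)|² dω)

∫|f(t)|² dt = 5 \pi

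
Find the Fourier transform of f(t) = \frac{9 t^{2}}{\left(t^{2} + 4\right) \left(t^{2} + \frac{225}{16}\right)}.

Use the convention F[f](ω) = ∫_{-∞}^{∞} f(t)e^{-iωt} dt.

F(ω) = - \frac{288 \pi e^{- 2 \left|{\omega}\right|}}{161} + \frac{540 \pi e^{- \frac{15 \left|{\omega}\right|}{4}}}{161}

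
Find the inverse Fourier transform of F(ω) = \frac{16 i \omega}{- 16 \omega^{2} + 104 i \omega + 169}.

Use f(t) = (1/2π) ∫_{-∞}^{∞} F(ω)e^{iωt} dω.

f(t) = \left(1 - \frac{13 t}{4}\right) e^{- \frac{13 t}{4}} u\left(t\right)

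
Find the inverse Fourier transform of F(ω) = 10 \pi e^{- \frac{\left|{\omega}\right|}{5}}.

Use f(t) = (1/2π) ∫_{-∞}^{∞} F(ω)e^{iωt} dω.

f(t) = \frac{2}{t^{2} + \frac{1}{25}}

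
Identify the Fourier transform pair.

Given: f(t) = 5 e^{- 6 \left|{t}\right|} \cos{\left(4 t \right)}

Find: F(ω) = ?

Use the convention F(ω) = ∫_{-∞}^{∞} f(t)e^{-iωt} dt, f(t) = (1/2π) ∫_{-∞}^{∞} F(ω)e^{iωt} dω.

F(ω) = \frac{60 \left(\omega^{2} + 52\right)}{\omega^{4} + 40 \omega^{2} + 2704}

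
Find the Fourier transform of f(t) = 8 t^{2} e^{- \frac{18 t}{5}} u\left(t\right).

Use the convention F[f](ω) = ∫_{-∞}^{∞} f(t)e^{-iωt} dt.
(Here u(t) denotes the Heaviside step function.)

F(ω) = \frac{2000}{\left(5 i \omega + 18\right)^{3}}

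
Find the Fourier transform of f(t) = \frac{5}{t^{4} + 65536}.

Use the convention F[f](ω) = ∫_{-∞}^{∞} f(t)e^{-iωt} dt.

F(ω) = \frac{5 \pi e^{- 8 \sqrt{2} \left|{\omega}\right|} \sin{\left(8 \sqrt{2} \left|{\omega}\right| + \frac{\pi}{4} \right)}}{4096}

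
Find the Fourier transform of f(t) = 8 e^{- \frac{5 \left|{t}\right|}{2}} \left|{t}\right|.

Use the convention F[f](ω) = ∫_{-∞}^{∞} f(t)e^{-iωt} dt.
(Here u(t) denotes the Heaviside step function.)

F(ω) = \frac{64 \left(25 - 4 \omega^{2}\right)}{\left(4 \omega^{2} + 25\right)^{2}}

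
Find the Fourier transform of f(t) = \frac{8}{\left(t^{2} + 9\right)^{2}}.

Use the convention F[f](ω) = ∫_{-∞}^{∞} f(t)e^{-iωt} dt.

F(ω) = \frac{4 \pi \left(3 \left|{\omega}\right| + 1\right) e^{- 3 \left|{\omega}\right|}}{27}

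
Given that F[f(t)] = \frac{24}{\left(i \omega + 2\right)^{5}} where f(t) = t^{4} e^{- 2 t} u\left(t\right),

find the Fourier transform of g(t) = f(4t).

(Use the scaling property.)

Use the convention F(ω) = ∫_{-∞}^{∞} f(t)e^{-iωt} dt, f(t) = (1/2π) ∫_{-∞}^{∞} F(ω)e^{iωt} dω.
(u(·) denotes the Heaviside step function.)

F[g](ω) = \frac{6144}{\left(i \omega + 8\right)^{5}}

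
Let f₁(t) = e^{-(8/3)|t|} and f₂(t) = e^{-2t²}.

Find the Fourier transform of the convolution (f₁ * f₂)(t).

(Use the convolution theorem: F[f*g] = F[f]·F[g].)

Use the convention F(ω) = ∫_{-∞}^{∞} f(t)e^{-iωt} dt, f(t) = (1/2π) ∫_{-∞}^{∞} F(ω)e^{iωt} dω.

F[f₁*f₂](ω) = \frac{24 \sqrt{2} \sqrt{\pi} e^{- \frac{\omega^{2}}{8}}}{9 \omega^{2} + 64}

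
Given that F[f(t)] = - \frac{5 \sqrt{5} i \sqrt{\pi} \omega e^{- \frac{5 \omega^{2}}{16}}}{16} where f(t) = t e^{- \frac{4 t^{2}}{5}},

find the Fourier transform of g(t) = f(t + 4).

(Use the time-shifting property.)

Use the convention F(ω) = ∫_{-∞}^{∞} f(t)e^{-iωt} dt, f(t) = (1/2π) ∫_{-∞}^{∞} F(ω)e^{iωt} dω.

F[g](ω) = - \frac{5 \sqrt{5} i \sqrt{\pi} \omega e^{- \frac{\omega \left(5 \omega - 64 i\right)}{16}}}{16}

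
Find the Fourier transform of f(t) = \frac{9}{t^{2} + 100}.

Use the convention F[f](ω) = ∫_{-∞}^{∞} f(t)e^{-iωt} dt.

F(ω) = \frac{9 \pi e^{- 10 \left|{\omega}\right|}}{10}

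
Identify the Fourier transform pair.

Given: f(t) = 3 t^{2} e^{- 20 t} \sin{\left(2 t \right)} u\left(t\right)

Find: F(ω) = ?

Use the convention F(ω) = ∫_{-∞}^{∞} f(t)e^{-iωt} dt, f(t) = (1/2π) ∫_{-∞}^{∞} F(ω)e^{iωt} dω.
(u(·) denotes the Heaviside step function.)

F(ω) = \frac{12 \left(3 \left(i \omega + 20\right)^{2} - 4\right)}{\left(\left(i \omega + 20\right)^{2} + 4\right)^{3}}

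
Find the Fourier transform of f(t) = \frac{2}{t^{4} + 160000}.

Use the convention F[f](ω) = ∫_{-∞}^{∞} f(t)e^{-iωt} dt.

F(ω) = \frac{\pi e^{- 10 \sqrt{2} \left|{\omega}\right|} \sin{\left(10 \sqrt{2} \left|{\omega}\right| + \frac{\pi}{4} \right)}}{4000}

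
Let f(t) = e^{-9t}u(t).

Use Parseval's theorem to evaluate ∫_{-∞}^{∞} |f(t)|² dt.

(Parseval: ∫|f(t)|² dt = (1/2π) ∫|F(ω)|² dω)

∫|f(t)|² dt = \frac{1}{18}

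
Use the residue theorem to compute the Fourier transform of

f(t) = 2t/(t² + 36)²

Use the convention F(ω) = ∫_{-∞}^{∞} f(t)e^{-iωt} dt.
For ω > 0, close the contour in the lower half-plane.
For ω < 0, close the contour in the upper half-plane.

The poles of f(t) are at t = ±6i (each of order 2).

Let g(z) = f(z)e^{-iωz}; for large |z| the factor e^{-iωz} decays in the lower half-plane when ω > 0 and in the upper half-plane when ω < 0.

Case ω > 0 (lower half-plane, clockwise contour ⇒ F(ω) = -2πi·ΣRes):
  Res_{z = - 6 i} g(z) = \frac{\omega e^{- 6 \omega}}{12} (pole of order 2)
  F(ω) = -2πi·ΣRes = - \frac{i \pi \omega e^{- 6 \omega}}{6}

Case ω < 0 (upper half-plane, counterclockwise contour ⇒ F(ω) = +2πi·ΣRes):
  Res_{z = 6 i} g(z) = - \frac{\omega e^{6 \omega}}{12} (pole of order 2)
  F(ω) = 2πi·ΣRes = - \frac{i \pi \omega e^{6 \omega}}{6}

Both cases combine into a single formula in |ω|:

F(ω) = - \frac{i \pi \omega e^{- 6 \left|{\omega}\right|}}{6}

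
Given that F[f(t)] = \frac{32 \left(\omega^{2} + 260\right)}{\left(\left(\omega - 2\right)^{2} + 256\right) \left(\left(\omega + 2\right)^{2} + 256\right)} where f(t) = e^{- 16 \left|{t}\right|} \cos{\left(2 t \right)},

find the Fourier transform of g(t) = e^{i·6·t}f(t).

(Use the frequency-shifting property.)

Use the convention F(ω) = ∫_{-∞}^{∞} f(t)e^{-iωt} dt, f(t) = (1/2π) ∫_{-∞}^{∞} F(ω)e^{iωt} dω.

F[g](ω) = \frac{32 \left(\left(\omega - 6\right)^{2} + 260\right)}{\left(\left(\omega - 8\right)^{2} + 256\right) \left(\left(\omega - 4\right)^{2} + 256\right)}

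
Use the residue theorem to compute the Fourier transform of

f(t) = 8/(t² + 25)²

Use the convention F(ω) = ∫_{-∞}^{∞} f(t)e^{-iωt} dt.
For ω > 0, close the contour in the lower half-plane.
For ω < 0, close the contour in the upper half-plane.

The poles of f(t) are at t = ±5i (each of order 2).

Let g(z) = f(z)e^{-iωz}; for large |z| the factor e^{-iωz} decays in the lower half-plane when ω > 0 and in the upper half-plane when ω < 0.

Case ω > 0 (lower half-plane, clockwise contour ⇒ F(ω) = -2πi·ΣRes):
  Res_{z = - 5 i} g(z) = \frac{2 i \left(5 \omega + 1\right) e^{- 5 \omega}}{125} (pole of order 2)
  F(ω) = -2πi·ΣRes = \frac{4 \pi \left(5 \omega + 1\right) e^{- 5 \omega}}{125}

Case ω < 0 (upper half-plane, counterclockwise contour ⇒ F(ω) = +2πi·ΣRes):
  Res_{z = 5 i} g(z) = \frac{2 i \left(5 \omega - 1\right) e^{5 \omega}}{125} (pole of order 2)
  F(ω) = 2πi·ΣRes = \frac{4 \pi \left(1 - 5 \omega\right) e^{5 \omega}}{125}

Both cases combine into a single formula in |ω|:

F(ω) = \frac{4 \pi \left(5 \left|{\omega}\right| + 1\right) e^{- 5 \left|{\omega}\right|}}{125}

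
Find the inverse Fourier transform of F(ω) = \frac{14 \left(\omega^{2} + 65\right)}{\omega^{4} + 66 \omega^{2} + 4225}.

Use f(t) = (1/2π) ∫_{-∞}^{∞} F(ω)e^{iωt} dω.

f(t) = e^{- 7 \left|{t}\right|} \cos{\left(4 \left|{t}\right| \right)}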